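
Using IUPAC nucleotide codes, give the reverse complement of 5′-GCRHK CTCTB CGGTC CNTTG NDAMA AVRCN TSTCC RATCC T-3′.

5'-AGGATYGGASANGYBTTKTHNCAANGGACCGVAGAGMDYGC-3'

Standard pairs A↔T, G↔C; ambiguity codes pair R↔Y, M↔K, S↔S, B↔V, D↔H, N↔N. Complement (CGYDMGAGAVGCCAGGNAACNHTKTTBYGNASAGGYTAGGA), then reverse for 5'→3'.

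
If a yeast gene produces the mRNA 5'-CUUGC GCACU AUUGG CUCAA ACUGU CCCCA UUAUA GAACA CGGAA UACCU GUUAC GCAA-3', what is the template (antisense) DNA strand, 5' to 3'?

5′-TTGCGTAACAGGTATTCCGTGTTCTATAATGGGGACAGTTTGAGCCAATAGTGCGCAAG-3′

Replace U with T to get the coding DNA strand: CTTGCGCACTATTGGCTCAAACTGTCCCCATTATAGAACACGGAATACCTGTTACGCAA. The template strand is its reverse complement (complement GAACGCGTGATAACCGAGTTTGACAGGGGTAATATCTTGTGCCTTATGGACAATGCGTT, then reverse).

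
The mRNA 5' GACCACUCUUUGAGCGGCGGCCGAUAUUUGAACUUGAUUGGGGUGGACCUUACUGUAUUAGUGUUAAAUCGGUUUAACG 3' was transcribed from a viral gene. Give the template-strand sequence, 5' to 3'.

5'-CGTTAAACCGATTTAACACTAATACAGTAAGGTCCACCCCAATCAAGTTCAAATATCGGCCGCCGCTCAAAGAGTGGTC-3'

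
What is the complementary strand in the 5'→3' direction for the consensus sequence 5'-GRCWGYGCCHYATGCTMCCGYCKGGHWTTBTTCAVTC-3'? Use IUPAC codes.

Standard pairs A↔T, G↔C; ambiguity codes pair R↔Y, M↔K, W↔W, B↔V, H↔D. Complement (CYGWCRCGGDRTACGAKGGCRGMCCDWAAVAAGTBAG), then reverse for 5'→3'.

5'-GABTGAAVAAWDCCMGRCGGKAGCATRDGGCRCWGYC-3'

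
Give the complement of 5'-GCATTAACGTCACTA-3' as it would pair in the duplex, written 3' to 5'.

3'-CGTAATTGCAGTGAT-5'

Base-pairing A↔T, G↔C gives the complement. The complementary strand is antiparallel, so paired with a 5'→3' strand it runs 3'→5'.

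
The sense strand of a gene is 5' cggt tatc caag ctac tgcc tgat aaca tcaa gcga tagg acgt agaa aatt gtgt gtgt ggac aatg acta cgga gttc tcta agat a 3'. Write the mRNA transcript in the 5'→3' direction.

5'-CGGUUAUCCAAGCUACUGCCUGAUAACAUCAAGCGAUAGGACGUAGAAAAUUGUGUGUGUGGACAAUGACUACGGAGUUCUCUAAGAUA-3'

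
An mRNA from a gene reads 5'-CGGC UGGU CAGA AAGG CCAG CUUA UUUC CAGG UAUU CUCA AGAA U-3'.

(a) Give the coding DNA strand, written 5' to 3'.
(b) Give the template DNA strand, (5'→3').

(a) The coding strand matches the mRNA with U→T.
(b) The template strand is the reverse complement of the coding strand.

(a) 5'-CGGCTGGTCAGAAAGGCCAGCTTATTTCCAGGTATTCTCAAGAAT-3'
(b) 5'-ATTCTTGAGAATACCTGGAAATAAGCTGGCCTTTCTGACCAGCCG-3'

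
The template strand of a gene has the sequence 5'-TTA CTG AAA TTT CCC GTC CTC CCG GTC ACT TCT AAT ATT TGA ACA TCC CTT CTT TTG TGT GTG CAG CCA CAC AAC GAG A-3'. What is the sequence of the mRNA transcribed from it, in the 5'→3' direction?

The mRNA has the sequence of the coding strand (reverse complement of the template) with T→U. Reverse complement of TTACTGAAATTTCCCGTCCTCCCGGTCACTTCTAATATTTGAACATCCCTTCTTTTGTGTGTGCAGCCACACAACGAGA is TCTCGTTGTGTGGCTGCACACACAAAAGAAGGGATGTTCAAATATTAGAAGTGACCGGGAGGACGGGAAATTTCAGTAA; then T→U.

5′-UCUCGUUGUGUGGCUGCACACACAAAAGAAGGGAUGUUCAAAUAUUAGAAGUGACCGGGAGGACGGGAAAUUUCAGUAA-3′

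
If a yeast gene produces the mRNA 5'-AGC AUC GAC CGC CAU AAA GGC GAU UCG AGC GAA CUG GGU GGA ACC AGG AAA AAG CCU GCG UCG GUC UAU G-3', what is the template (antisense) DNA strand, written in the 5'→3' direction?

Replace U with T to get the coding DNA strand: AGCATCGACCGCCATAAAGGCGATTCGAGCGAACTGGGTGGAACCAGGAAAAAGCCTGCGTCGGTCTATG. The template strand is its reverse complement (complement TCGTAGCTGGCGGTATTTCCGCTAAGCTCGCTTGACCCACCTTGGTCCTTTTTCGGACGCAGCCAGATAC, then reverse).

5'-CATAGACCGACGCAGGCTTTTTCCTGGTTCCACCCAGTTCGCTCGAATCGCCTTTATGGCGGTCGATGCT-3'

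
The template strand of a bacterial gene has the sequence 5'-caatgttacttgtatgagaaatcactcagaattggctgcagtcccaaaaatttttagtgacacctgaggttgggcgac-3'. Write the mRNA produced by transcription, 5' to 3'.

5'-GUCGCCCAACCUCAGGUGUCACUAAAAAUUUUUGGGACUGCAGCCAAUUCUGAGUGAUUUCUCAUACAAGUAACAUUG-3'

The mRNA has the sequence of the coding strand (reverse complement of the template) with T→U. Reverse complement of CAATGTTACTTGTATGAGAAATCACTCAGAATTGGCTGCAGTCCCAAAAATTTTTAGTGACACCTGAGGTTGGGCGAC is GTCGCCCAACCTCAGGTGTCACTAAAAATTTTTGGGACTGCAGCCAATTCTGAGTGATTTCTCATACAAGTAACATTG; then T→U.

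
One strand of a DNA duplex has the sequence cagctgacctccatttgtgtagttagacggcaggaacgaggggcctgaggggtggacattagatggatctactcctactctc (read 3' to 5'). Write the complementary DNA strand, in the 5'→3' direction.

The strand is given 3'→5', so its complement runs 5'→3' in the same left-to-right order: pair each base A↔T, G↔C.

5'-GTCGACTGGAGGTAAACACATCAATCTGCCGTCCTTGCTCCCCGGACTCCCCACCTGTAATCTACCTAGATGAGGATGAGAG-3'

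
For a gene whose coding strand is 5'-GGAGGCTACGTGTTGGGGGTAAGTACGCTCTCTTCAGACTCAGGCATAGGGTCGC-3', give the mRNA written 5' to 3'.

5'-GGAGGCUACGUGUUGGGGGUAAGUACGCUCUCUUCAGACUCAGGCAUAGGGUCGC-3'

mRNA has the coding-strand sequence with U in place of T.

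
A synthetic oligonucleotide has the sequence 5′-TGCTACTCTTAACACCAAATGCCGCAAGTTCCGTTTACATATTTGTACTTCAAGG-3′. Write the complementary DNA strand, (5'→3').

Pairing A↔T and G↔C gives ACGATGAGAATTGTGGTTTACGGCGTTCAAGGCAAATGTATAAACATGAAGTTCC, running 3'→5'. Reverse for the 5'→3' convention.

5'-CCTTGAAGTACAAATATGTAAACGGAACTTGCGGCATTTGGTGTTAAGAGTAGCA-3'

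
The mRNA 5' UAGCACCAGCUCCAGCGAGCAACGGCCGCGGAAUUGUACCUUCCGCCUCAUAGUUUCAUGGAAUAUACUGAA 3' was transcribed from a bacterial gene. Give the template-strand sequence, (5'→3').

5'-TTCAGTATATTCCATGAAACTATGAGGCGGAAGGTACAATTCCGCGGCCGTTGCTCGCTGGAGCTGGTGCTA-3'

Replace U with T to get the coding DNA strand: TAGCACCAGCTCCAGCGAGCAACGGCCGCGGAATTGTACCTTCCGCCTCATAGTTTCATGGAATATACTGAA. The template strand is its reverse complement (complement ATCGTGGTCGAGGTCGCTCGTTGCCGGCGCCTTAACATGGAAGGCGGAGTATCAAAGTACCTTATATGACTT, then reverse).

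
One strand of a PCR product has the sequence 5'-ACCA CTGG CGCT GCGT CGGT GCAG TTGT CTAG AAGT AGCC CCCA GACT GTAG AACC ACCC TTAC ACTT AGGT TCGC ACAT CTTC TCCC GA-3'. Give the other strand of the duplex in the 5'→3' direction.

5'-TCGGGAGAAGATGTGCGAACCTAAGTGTAAGGGTGGTTCTACAGTCTGGGGGCTACTTCTAGACAACTGCACCGACGCAGCGCCAGTGGT-3'

The complement of ACCACTGGCGCTGCGTCGGTGCAGTTGTCTAGAAGTAGCCCCCAGACTGTAGAACCACCCTTACACTTAGGTTCGCACATCTTCTCCCGA is TGGTGACCGCGACGCAGCCACGTCAACAGATCTTCATCGGGGGTCTGACATCTTGGTGGGAATGTGAATCCAAGCGTGTAGAAGAGGGCT (A↔T, G↔C). DNA strands are antiparallel, so the complementary strand runs 3'→5'; reversing gives the 5'→3' form.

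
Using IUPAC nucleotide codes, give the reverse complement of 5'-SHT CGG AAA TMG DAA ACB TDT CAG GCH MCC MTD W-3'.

5'-WHAKGGKDGCCTGAHAVGTTTHCKATTTCCGADS-3'

Standard pairs A↔T, G↔C; ambiguity codes pair M↔K, W↔W, S↔S, B↔V, D↔H. Complement (SDAGCCTTTAKCHTTTGVAHAGTCCGDKGGKAHW), then reverse for 5'→3'.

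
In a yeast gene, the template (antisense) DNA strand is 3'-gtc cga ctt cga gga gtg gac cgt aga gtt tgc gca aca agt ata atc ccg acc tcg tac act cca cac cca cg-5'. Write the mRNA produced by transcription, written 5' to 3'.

Reading the template 3'→5' as shown, RNA polymerase pairs each base (A→U, T→A, G↔C) to build mRNA 5'→3' directly.

5'-CAGGCUGAAGCUCCUCACCUGGCAUCUCAAACGCGUUGUUCAUAUUAGGGCUGGAGCAUGUGAGGUGUGGGUGC-3'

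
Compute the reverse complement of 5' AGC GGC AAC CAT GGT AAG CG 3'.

5′-CGCTTACCATGGTTGCCGCT-3′

Complement each base (A↔T, G↔C): TCGCCGTTGGTACCATTCGC. Then reverse.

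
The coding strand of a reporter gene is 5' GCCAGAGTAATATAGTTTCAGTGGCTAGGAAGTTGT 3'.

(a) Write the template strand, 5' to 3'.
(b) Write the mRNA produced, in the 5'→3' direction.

(a) 5'-ACAACTTCCTAGCCACTGAAACTATATTACTCTGGC-3'
(b) 5'-GCCAGAGUAAUAUAGUUUCAGUGGCUAGGAAGUUGU-3'

(a) The template strand is the reverse complement of the coding strand: complement CGGTCTCATTATATCAAAGTCACCGATCCTTCAACA, then reverse.
(b) mRNA matches the coding strand with T→U.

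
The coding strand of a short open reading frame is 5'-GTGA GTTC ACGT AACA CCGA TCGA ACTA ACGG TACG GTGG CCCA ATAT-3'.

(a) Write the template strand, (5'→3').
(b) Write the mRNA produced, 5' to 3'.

(a) 5'-ATATTGGGCCACCGTACCGTTAGTTCGATCGGTGTTACGTGAACTCAC-3'
(b) 5'-GUGAGUUCACGUAACACCGAUCGAACUAACGGUACGGUGGCCCAAUAU-3'

(a) The template strand is the reverse complement of the coding strand: complement CACTCAAGTGCATTGTGGCTAGCTTGATTGCCATGCCACCGGGTTATA, then reverse.
(b) mRNA matches the coding strand with T→U.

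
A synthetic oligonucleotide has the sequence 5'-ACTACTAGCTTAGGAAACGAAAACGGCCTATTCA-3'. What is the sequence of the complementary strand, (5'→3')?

5'-TGAATAGGCCGTTTTCGTTTCCTAAGCTAGTAGT-3'

The complement of ACTACTAGCTTAGGAAACGAAAACGGCCTATTCA is TGATGATCGAATCCTTTGCTTTTGCCGGATAAGT (A↔T, G↔C). DNA strands are antiparallel, so the complementary strand runs 3'→5'; reversing gives the 5'→3' form.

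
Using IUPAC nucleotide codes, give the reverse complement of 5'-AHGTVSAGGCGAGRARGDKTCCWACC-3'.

5′-GGTWGGAMHCYTYCTCGCCTSBACDT-3′

Standard pairs A↔T, G↔C; ambiguity codes pair R↔Y, K↔M, W↔W, S↔S, D↔H, V↔B. Complement (TDCABSTCCGCTCYTYCHMAGGWTGG), then reverse for 5'→3'.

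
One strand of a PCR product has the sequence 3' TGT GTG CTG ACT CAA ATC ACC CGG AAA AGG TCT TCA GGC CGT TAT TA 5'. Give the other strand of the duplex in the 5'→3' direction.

5'-ACACACGACTGAGTTTAGTGGGCCTTTTCCAGAAGTCCGGCAATAAT-3'

The strand is given 3'→5', so its complement runs 5'→3' in the same left-to-right order: pair each base A↔T, G↔C.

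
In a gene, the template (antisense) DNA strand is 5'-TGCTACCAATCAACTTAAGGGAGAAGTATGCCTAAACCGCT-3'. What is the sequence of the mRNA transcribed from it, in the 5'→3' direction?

5'-AGCGGUUUAGGCAUACUUCUCCCUUAAGUUGAUUGGUAGCA-3'

The mRNA has the sequence of the coding strand (reverse complement of the template) with T→U. Reverse complement of TGCTACCAATCAACTTAAGGGAGAAGTATGCCTAAACCGCT is AGCGGTTTAGGCATACTTCTCCCTTAAGTTGATTGGTAGCA; then T→U.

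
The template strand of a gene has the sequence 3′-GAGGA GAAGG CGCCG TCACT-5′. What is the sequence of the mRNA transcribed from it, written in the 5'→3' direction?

5'-CUCCUCUUCCGCGGCAGUGA-3'

Reading the template 3'→5' as shown, RNA polymerase pairs each base (A→U, T→A, G↔C) to build mRNA 5'→3' directly.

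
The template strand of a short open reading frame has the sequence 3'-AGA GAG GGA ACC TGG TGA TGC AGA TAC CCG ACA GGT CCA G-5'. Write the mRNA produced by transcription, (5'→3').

5'-UCUCUCCCUUGGACCACUACGUCUAUGGGCUGUCCAGGUC-3'

Reading the template 3'→5' as shown, RNA polymerase pairs each base (A→U, T→A, G↔C) to build mRNA 5'→3' directly.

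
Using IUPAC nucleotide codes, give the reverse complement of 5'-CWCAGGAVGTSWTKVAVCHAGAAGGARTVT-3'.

Standard pairs A↔T, G↔C; ambiguity codes pair R↔Y, K↔M, W↔W, S↔S, H↔D, V↔B. Complement (GWGTCCTBCASWAMBTBGDTCTTCCTYABA), then reverse for 5'→3'.

5'-ABAYTCCTTCTDGBTBMAWSACBTCCTGWG-3'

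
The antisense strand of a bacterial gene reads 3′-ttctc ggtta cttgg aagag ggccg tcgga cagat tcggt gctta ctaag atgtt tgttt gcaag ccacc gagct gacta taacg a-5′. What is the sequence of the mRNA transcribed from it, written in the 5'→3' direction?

Reading the template 3'→5' as shown, RNA polymerase pairs each base (A→U, T→A, G↔C) to build mRNA 5'→3' directly.

5′-AAGAGCCAAUGAACCUUCUCCCGGCAGCCUGUCUAAGCCACGAAUGAUUCUACAAACAAACGUUCGGUGGCUCGACUGAUAUUGCU-3′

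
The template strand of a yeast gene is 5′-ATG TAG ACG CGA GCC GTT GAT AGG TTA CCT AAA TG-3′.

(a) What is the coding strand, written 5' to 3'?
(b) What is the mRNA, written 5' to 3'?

(a) 5'-CATTTAGGTAACCTATCAACGGCTCGCGTCTACAT-3'
(b) 5'-CAUUUAGGUAACCUAUCAACGGCUCGCGUCUACAU-3'

(a) The coding strand is the reverse complement of the template: complement TACATCTGCGCTCGGCAACTATCCAATGGATTTAC, then reverse.
(b) mRNA has the coding-strand sequence with T→U.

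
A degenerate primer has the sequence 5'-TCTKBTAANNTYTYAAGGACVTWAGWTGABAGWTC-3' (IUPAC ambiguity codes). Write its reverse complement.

Standard pairs A↔T, G↔C; ambiguity codes pair Y↔R, K↔M, W↔W, B↔V, N↔N. Complement (AGAMVATTNNARARTTCCTGBAWTCWACTVTCWAG), then reverse for 5'→3'.

5'-GAWCTVTCAWCTWABGTCCTTRARANNTTAVMAGA-3'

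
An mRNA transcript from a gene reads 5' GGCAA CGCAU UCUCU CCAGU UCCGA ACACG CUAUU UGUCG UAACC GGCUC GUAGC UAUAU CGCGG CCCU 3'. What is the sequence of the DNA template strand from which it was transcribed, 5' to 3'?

5'-AGGGCCGCGATATAGCTACGAGCCGGTTACGACAAATAGCGTGTTCGGAACTGGAGAGAATGCGTTGCC-3'

Replace U with T to get the coding DNA strand: GGCAACGCATTCTCTCCAGTTCCGAACACGCTATTTGTCGTAACCGGCTCGTAGCTATATCGCGGCCCT. The template strand is its reverse complement (complement CCGTTGCGTAAGAGAGGTCAAGGCTTGTGCGATAAACAGCATTGGCCGAGCATCGATATAGCGCCGGGA, then reverse).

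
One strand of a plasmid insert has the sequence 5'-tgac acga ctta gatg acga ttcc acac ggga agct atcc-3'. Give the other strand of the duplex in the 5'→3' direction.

The complement of TGACACGACTTAGATGACGATTCCACACGGGAAGCTATCC is ACTGTGCTGAATCTACTGCTAAGGTGTGCCCTTCGATAGG (A↔T, G↔C). DNA strands are antiparallel, so the complementary strand runs 3'→5'; reversing gives the 5'→3' form.

5'-GGATAGCTTCCCGTGTGGAATCGTCATCTAAGTCGTGTCA-3'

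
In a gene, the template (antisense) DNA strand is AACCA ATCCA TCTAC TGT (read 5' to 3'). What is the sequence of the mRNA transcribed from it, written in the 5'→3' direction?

The mRNA has the sequence of the coding strand (reverse complement of the template) with T→U. Reverse complement of AACCAATCCATCTACTGT is ACAGTAGATGGATTGGTT; then T→U.

5'-ACAGUAGAUGGAUUGGUU-3'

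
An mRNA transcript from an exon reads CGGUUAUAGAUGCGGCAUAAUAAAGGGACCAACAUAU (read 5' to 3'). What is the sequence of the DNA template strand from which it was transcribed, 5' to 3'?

5'-ATATGTTGGTCCCTTTATTATGCCGCATCTATAACCG-3'

Replace U with T to get the coding DNA strand: CGGTTATAGATGCGGCATAATAAAGGGACCAACATAT. The template strand is its reverse complement (complement GCCAATATCTACGCCGTATTATTTCCCTGGTTGTATA, then reverse).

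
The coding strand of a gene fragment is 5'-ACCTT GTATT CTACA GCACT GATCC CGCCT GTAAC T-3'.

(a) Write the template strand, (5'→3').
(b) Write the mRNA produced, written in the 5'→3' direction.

(a) The template strand is the reverse complement of the coding strand: complement TGGAACATAAGATGTCGTGACTAGGGCGGACATTGA, then reverse.
(b) mRNA matches the coding strand with T→U.

(a) 5'-AGTTACAGGCGGGATCAGTGCTGTAGAATACAAGGT-3'
(b) 5'-ACCUUGUAUUCUACAGCACUGAUCCCGCCUGUAACU-3'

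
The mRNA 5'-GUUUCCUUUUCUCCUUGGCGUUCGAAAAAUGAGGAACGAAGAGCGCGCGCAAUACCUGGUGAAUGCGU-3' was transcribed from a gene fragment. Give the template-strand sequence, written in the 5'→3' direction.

Replace U with T to get the coding DNA strand: GTTTCCTTTTCTCCTTGGCGTTCGAAAAATGAGGAACGAAGAGCGCGCGCAATACCTGGTGAATGCGT. The template strand is its reverse complement (complement CAAAGGAAAAGAGGAACCGCAAGCTTTTTACTCCTTGCTTCTCGCGCGCGTTATGGACCACTTACGCA, then reverse).

5'-ACGCATTCACCAGGTATTGCGCGCGCTCTTCGTTCCTCATTTTTCGAACGCCAAGGAGAAAAGGAAAC-3'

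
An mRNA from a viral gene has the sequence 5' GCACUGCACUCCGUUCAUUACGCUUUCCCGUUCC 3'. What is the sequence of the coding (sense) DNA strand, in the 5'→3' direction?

5'-GCACTGCACTCCGTTCATTACGCTTTCCCGTTCC-3'

The coding DNA strand has the same 5'→3' sequence as the mRNA with U replaced by T.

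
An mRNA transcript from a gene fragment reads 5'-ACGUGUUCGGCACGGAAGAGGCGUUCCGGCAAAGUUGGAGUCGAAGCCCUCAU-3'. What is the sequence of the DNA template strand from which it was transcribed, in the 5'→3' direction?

5'-ATGAGGGCTTCGACTCCAACTTTGCCGGAACGCCTCTTCCGTGCCGAACACGT-3'

Replace U with T to get the coding DNA strand: ACGTGTTCGGCACGGAAGAGGCGTTCCGGCAAAGTTGGAGTCGAAGCCCTCAT. The template strand is its reverse complement (complement TGCACAAGCCGTGCCTTCTCCGCAAGGCCGTTTCAACCTCAGCTTCGGGAGTA, then reverse).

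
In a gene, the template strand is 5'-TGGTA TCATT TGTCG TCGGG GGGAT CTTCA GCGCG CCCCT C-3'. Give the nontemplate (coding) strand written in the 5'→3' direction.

5'-GAGGGGCGCGCTGAAGATCCCCCCGACGACAAATGATACCA-3'

The coding strand is complementary and antiparallel to the template: take the complement (A↔T, G↔C) and reverse.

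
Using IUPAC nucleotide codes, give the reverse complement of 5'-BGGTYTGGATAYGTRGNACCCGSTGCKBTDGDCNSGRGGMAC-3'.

Standard pairs A↔T, G↔C; ambiguity codes pair R↔Y, M↔K, S↔S, B↔V, D↔H, N↔N. Complement (VCCARACCTATRCAYCNTGGGCSACGMVAHCHGNSCYCCKTG), then reverse for 5'→3'.

5'-GTKCCYCSNGHCHAVMGCASCGGGTNCYACRTATCCARACCV-3'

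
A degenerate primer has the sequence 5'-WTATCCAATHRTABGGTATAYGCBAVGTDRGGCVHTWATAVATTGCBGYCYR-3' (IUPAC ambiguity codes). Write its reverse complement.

Standard pairs A↔T, G↔C; ambiguity codes pair R↔Y, W↔W, B↔V, D↔H. Complement (WATAGGTTADYATVCCATATRCGVTBCAHYCCGBDAWTATBTAACGVCRGRY), then reverse for 5'→3'.

5′-YRGRCVGCAATBTATWADBGCCYHACBTVGCRTATACCVTAYDATTGGATAW-3′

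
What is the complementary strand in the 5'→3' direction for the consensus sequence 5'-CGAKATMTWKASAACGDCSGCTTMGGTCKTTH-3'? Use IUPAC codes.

5′-DAAMGACCKAAGCSGHCGTTSTMWAKATMTCG-3′

Standard pairs A↔T, G↔C; ambiguity codes pair M↔K, W↔W, S↔S, D↔H. Complement (GCTMTAKAWMTSTTGCHGSCGAAKCCAGMAAD), then reverse for 5'→3'.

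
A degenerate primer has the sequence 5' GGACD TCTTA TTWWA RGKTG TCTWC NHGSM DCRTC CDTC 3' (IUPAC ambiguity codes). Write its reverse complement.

Standard pairs A↔T, G↔C; ambiguity codes pair R↔Y, M↔K, W↔W, S↔S, D↔H, N↔N. Complement (CCTGHAGAATAAWWTYCMACAGAWGNDCSKHGYAGGHAG), then reverse for 5'→3'.

5'-GAHGGAYGHKSCDNGWAGACAMCYTWWAATAAGAHGTCC-3'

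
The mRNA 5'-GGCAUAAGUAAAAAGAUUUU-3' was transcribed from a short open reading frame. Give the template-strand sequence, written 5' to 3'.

5'-AAAATCTTTTTACTTATGCC-3'

Replace U with T to get the coding DNA strand: GGCATAAGTAAAAAGATTTT. The template strand is its reverse complement (complement CCGTATTCATTTTTCTAAAA, then reverse).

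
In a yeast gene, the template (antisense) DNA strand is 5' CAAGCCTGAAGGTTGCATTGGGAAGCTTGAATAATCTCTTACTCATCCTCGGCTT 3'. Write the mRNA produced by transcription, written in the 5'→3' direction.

5'-AAGCCGAGGAUGAGUAAGAGAUUAUUCAAGCUUCCCAAUGCAACCUUCAGGCUUG-3'

RNA polymerase reads the template 3'→5' and synthesizes mRNA 5'→3' by base-pairing (A→U, T→A, G↔C). The complement of the template is GTTCGGACTTCCAACGTAACCCTTCGAACTTATTAGAGAATGAGTAGGAGCCGAA; antiparallel, so 5'→3' the coding strand is AAGCCGAGGATGAGTAAGAGATTATTCAAGCTTCCCAATGCAACCTTCAGGCTTG. Replace T with U for the mRNA.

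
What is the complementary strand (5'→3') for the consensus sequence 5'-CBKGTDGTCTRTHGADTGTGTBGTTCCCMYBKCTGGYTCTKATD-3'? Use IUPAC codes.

Standard pairs A↔T, G↔C; ambiguity codes pair R↔Y, M↔K, B↔V, D↔H. Complement (GVMCAHCAGAYADCTHACACAVCAAGGGKRVMGACCRAGAMTAH), then reverse for 5'→3'.

5'-HATMAGARCCAGMVRKGGGAACVACACAHTCDAYAGACHACMVG-3'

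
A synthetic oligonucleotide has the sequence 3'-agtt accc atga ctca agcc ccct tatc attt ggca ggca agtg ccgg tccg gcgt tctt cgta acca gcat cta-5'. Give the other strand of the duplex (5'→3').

5'-TCAATGGGTACTGAGTTCGGGGGAATAGTAAACCGTCCGTTCACGGCCAGGCCGCAAGAAGCATTGGTCGTAGAT-3'

The strand is given 3'→5', so its complement runs 5'→3' in the same left-to-right order: pair each base A↔T, G↔C.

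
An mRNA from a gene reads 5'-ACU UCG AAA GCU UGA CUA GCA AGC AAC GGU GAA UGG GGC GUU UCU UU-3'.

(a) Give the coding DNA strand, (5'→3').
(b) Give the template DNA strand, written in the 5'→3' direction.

(a) 5'-ACTTCGAAAGCTTGACTAGCAAGCAACGGTGAATGGGGCGTTTCTTT-3'
(b) 5′-AAAGAAACGCCCCATTCACCGTTGCTTGCTAGTCAAGCTTTCGAAGT-3′

(a) The coding strand matches the mRNA with U→T.
(b) The template strand is the reverse complement of the coding strand.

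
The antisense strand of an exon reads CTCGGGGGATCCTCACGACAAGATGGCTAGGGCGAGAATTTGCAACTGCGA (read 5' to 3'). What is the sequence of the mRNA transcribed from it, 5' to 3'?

5'-UCGCAGUUGCAAAUUCUCGCCCUAGCCAUCUUGUCGUGAGGAUCCCCCGAG-3'

The mRNA has the sequence of the coding strand (reverse complement of the template) with T→U. Reverse complement of CTCGGGGGATCCTCACGACAAGATGGCTAGGGCGAGAATTTGCAACTGCGA is TCGCAGTTGCAAATTCTCGCCCTAGCCATCTTGTCGTGAGGATCCCCCGAG; then T→U.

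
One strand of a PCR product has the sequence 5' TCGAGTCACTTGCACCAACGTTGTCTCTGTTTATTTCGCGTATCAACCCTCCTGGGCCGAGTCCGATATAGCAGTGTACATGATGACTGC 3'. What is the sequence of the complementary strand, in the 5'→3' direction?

The complement of TCGAGTCACTTGCACCAACGTTGTCTCTGTTTATTTCGCGTATCAACCCTCCTGGGCCGAGTCCGATATAGCAGTGTACATGATGACTGC is AGCTCAGTGAACGTGGTTGCAACAGAGACAAATAAAGCGCATAGTTGGGAGGACCCGGCTCAGGCTATATCGTCACATGTACTACTGACG (A↔T, G↔C). DNA strands are antiparallel, so the complementary strand runs 3'→5'; reversing gives the 5'→3' form.

5′-GCAGTCATCATGTACACTGCTATATCGGACTCGGCCCAGGAGGGTTGATACGCGAAATAAACAGAGACAACGTTGGTGCAAGTGACTCGA-3′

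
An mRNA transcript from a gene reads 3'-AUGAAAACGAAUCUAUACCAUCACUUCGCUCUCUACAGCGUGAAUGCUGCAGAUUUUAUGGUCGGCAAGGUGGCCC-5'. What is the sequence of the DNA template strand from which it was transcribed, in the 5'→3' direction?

Written 5'→3' the mRNA is CCCGGUGGAACGGCUGGUAUUUUAGACGUCGUAAGUGCGACAUCUCUCGCUUCACUACCAUAUCUAAGCAAAAGUA, so the coding DNA strand is CCCGGTGGAACGGCTGGTATTTTAGACGTCGTAAGTGCGACATCTCTCGCTTCACTACCATATCTAAGCAAAAGTA. The template is its reverse complement.

5'-TACTTTTGCTTAGATATGGTAGTGAAGCGAGAGATGTCGCACTTACGACGTCTAAAATACCAGCCGTTCCACCGGG-3'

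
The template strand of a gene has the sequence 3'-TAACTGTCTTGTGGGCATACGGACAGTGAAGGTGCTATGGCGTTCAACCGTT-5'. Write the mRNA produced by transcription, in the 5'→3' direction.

5′-AUUGACAGAACACCCGUAUGCCUGUCACUUCCACGAUACCGCAAGUUGGCAA-3′

Reading the template 3'→5' as shown, RNA polymerase pairs each base (A→U, T→A, G↔C) to build mRNA 5'→3' directly.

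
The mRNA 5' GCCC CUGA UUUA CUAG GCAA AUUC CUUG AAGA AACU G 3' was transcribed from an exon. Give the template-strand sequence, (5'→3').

5'-CAGTTTCTTCAAGGAATTTGCCTAGTAAATCAGGGGC-3'

Replace U with T to get the coding DNA strand: GCCCCTGATTTACTAGGCAAATTCCTTGAAGAAACTG. The template strand is its reverse complement (complement CGGGGACTAAATGATCCGTTTAAGGAACTTCTTTGAC, then reverse).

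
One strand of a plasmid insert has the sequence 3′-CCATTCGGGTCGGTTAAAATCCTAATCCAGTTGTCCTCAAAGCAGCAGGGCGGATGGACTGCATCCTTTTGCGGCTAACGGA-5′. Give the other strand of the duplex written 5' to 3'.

The strand is given 3'→5', so its complement runs 5'→3' in the same left-to-right order: pair each base A↔T, G↔C.

5'-GGTAAGCCCAGCCAATTTTAGGATTAGGTCAACAGGAGTTTCGTCGTCCCGCCTACCTGACGTAGGAAAACGCCGATTGCCT-3'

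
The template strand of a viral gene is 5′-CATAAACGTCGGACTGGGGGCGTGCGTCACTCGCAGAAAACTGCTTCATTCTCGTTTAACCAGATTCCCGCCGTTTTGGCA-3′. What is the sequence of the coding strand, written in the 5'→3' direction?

5'-TGCCAAAACGGCGGGAATCTGGTTAAACGAGAATGAAGCAGTTTTCTGCGAGTGACGCACGCCCCCAGTCCGACGTTTATG-3'

The coding strand is complementary and antiparallel to the template: take the complement (A↔T, G↔C) and reverse.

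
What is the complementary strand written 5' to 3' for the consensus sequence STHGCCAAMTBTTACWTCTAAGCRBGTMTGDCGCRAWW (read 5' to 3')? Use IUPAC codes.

5'-WWTYGCGHCAKACVYGCTTAGAWGTAAVAKTTGGCDAS-3'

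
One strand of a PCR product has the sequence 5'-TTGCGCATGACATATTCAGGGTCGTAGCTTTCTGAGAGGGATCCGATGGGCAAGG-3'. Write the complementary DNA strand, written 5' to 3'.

5'-CCTTGCCCATCGGATCCCTCTCAGAAAGCTACGACCCTGAATATGTCATGCGCAA-3'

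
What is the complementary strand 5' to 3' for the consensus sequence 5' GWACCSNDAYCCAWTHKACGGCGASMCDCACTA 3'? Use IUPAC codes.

Standard pairs A↔T, G↔C; ambiguity codes pair Y↔R, M↔K, W↔W, S↔S, D↔H, N↔N. Complement (CWTGGSNHTRGGTWADMTGCCGCTSKGHGTGAT), then reverse for 5'→3'.

5'-TAGTGHGKSTCGCCGTMDAWTGGRTHNSGGTWC-3'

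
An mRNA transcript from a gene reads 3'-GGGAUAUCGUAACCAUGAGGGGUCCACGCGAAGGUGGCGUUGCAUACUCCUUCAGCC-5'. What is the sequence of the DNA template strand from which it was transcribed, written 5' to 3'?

5'-CCCTATAGCATTGGTACTCCCCAGGTGCGCTTCCACCGCAACGTATGAGGAAGTCGG-3'

Written 5'→3' the mRNA is CCGACUUCCUCAUACGUUGCGGUGGAAGCGCACCUGGGGAGUACCAAUGCUAUAGGG, so the coding DNA strand is CCGACTTCCTCATACGTTGCGGTGGAAGCGCACCTGGGGAGTACCAATGCTATAGGG. The template is its reverse complement.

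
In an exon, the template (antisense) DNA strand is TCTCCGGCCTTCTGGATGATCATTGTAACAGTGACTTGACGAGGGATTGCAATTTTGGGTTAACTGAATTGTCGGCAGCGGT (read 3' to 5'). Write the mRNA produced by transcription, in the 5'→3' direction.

5'-AGAGGCCGGAAGACCUACUAGUAACAUUGUCACUGAACUGCUCCCUAACGUUAAAACCCAAUUGACUUAACAGCCGUCGCCA-3'

Reading the template 3'→5' as shown, RNA polymerase pairs each base (A→U, T→A, G↔C) to build mRNA 5'→3' directly.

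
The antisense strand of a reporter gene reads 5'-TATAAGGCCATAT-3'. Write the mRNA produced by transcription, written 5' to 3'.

5'-AUAUGGCCUUAUA-3'

The mRNA has the sequence of the coding strand (reverse complement of the template) with T→U. Reverse complement of TATAAGGCCATAT is ATATGGCCTTATA; then T→U.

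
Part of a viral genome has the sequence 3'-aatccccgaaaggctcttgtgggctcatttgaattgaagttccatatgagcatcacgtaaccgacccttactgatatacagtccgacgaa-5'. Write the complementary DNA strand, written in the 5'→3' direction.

The strand is given 3'→5', so its complement runs 5'→3' in the same left-to-right order: pair each base A↔T, G↔C.

5'-TTAGGGGCTTTCCGAGAACACCCGAGTAAACTTAACTTCAAGGTATACTCGTAGTGCATTGGCTGGGAATGACTATATGTCAGGCTGCTT-3'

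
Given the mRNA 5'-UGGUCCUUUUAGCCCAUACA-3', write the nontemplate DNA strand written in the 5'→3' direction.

5'-TGGTCCTTTTAGCCCATACA-3'

The coding DNA strand has the same 5'→3' sequence as the mRNA with U replaced by T.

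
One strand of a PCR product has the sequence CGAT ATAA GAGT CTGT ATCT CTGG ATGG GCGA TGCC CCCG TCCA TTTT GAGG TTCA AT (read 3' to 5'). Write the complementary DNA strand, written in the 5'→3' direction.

5'-GCTATATTCTCAGACATAGAGACCTACCCGCTACGGGGGCAGGTAAAACTCCAAGTTA-3'

The strand is given 3'→5', so its complement runs 5'→3' in the same left-to-right order: pair each base A↔T, G↔C.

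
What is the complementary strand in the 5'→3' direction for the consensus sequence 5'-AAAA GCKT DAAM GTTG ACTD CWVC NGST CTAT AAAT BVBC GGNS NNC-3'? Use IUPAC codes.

Standard pairs A↔T, G↔C; ambiguity codes pair M↔K, W↔W, S↔S, B↔V, D↔H, N↔N. Complement (TTTTCGMAHTTKCAACTGAHGWBGNCSAGATATTTAVBVGCCNSNNG), then reverse for 5'→3'.

5'-GNNSNCCGVBVATTTATAGASCNGBWGHAGTCAACKTTHAMGCTTTT-3'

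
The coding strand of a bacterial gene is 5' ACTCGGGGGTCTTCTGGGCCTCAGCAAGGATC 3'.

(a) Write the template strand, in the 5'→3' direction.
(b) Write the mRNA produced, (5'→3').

(a) The template strand is the reverse complement of the coding strand: complement TGAGCCCCCAGAAGACCCGGAGTCGTTCCTAG, then reverse.
(b) mRNA matches the coding strand with T→U.

(a) 5'-GATCCTTGCTGAGGCCCAGAAGACCCCCGAGT-3'
(b) 5'-ACUCGGGGGUCUUCUGGGCCUCAGCAAGGAUC-3'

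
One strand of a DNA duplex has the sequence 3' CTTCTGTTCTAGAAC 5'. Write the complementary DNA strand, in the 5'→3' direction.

5'-GAAGACAAGATCTTG-3'

The strand is given 3'→5', so its complement runs 5'→3' in the same left-to-right order: pair each base A↔T, G↔C.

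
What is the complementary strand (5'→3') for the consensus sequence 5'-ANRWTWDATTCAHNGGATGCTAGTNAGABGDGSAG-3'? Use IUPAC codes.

5'-CTSCHCVTCTNACTAGCATCCNDTGAATHWAWYNT-3'

Standard pairs A↔T, G↔C; ambiguity codes pair R↔Y, W↔W, S↔S, B↔V, D↔H, N↔N. Complement (TNYWAWHTAAGTDNCCTACGATCANTCTVCHCSTC), then reverse for 5'→3'.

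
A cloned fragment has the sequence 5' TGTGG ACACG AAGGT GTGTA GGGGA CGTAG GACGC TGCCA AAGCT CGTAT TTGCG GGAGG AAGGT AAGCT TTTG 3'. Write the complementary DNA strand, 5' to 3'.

5'-CAAAAGCTTACCTTCCTCCCGCAAATACGAGCTTTGGCAGCGTCCTACGTCCCCTACACACCTTCGTGTCCACA-3'

Pairing A↔T and G↔C gives ACACCTGTGCTTCCACACATCCCCTGCATCCTGCGACGGTTTCGAGCATAAACGCCCTCCTTCCATTCGAAAAC, running 3'→5'. Reverse for the 5'→3' convention.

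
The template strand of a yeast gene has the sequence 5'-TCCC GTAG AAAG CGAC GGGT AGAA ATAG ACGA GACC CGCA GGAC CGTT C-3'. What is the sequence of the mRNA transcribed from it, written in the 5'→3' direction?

RNA polymerase reads the template 3'→5' and synthesizes mRNA 5'→3' by base-pairing (A→U, T→A, G↔C). The complement of the template is AGGGCATCTTTCGCTGCCCATCTTTATCTGCTCTGGGCGTCCTGGCAAG; antiparallel, so 5'→3' the coding strand is GAACGGTCCTGCGGGTCTCGTCTATTTCTACCCGTCGCTTTCTACGGGA. Replace T with U for the mRNA.

5'-GAACGGUCCUGCGGGUCUCGUCUAUUUCUACCCGUCGCUUUCUACGGGA-3'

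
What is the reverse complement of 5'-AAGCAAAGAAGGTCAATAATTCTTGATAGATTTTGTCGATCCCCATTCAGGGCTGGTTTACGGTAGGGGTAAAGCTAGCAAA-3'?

Reading the sequence 3'→5' and pairing each base (A↔T, G↔C) gives the reverse complement directly.

5'-TTTGCTAGCTTTACCCCTACCGTAAACCAGCCCTGAATGGGGATCGACAAAATCTATCAAGAATTATTGACCTTCTTTGCTT-3'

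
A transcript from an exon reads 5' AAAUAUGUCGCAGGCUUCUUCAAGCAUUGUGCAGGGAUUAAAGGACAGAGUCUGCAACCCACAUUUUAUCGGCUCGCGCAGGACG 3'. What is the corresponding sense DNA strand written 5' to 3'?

The coding DNA strand has the same 5'→3' sequence as the mRNA with U replaced by T.

5′-AAATATGTCGCAGGCTTCTTCAAGCATTGTGCAGGGATTAAAGGACAGAGTCTGCAACCCACATTTTATCGGCTCGCGCAGGACG-3′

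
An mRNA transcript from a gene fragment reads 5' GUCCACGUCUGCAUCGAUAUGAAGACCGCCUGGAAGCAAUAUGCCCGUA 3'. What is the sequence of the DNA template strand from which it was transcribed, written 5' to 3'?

5'-TACGGGCATATTGCTTCCAGGCGGTCTTCATATCGATGCAGACGTGGAC-3'

Replace U with T to get the coding DNA strand: GTCCACGTCTGCATCGATATGAAGACCGCCTGGAAGCAATATGCCCGTA. The template strand is its reverse complement (complement CAGGTGCAGACGTAGCTATACTTCTGGCGGACCTTCGTTATACGGGCAT, then reverse).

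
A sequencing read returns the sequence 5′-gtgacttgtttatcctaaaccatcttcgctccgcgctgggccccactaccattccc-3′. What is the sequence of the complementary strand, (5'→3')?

5′-GGGAATGGTAGTGGGGCCCAGCGCGGAGCGAAGATGGTTTAGGATAAACAAGTCAC-3′

Pairing A↔T and G↔C gives CACTGAACAAATAGGATTTGGTAGAAGCGAGGCGCGACCCGGGGTGATGGTAAGGG, running 3'→5'. Reverse for the 5'→3' convention.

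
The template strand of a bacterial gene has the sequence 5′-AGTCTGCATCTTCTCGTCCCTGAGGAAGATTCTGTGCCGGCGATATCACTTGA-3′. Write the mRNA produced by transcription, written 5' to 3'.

The mRNA has the sequence of the coding strand (reverse complement of the template) with T→U. Reverse complement of AGTCTGCATCTTCTCGTCCCTGAGGAAGATTCTGTGCCGGCGATATCACTTGA is TCAAGTGATATCGCCGGCACAGAATCTTCCTCAGGGACGAGAAGATGCAGACT; then T→U.

5'-UCAAGUGAUAUCGCCGGCACAGAAUCUUCCUCAGGGACGAGAAGAUGCAGACU-3'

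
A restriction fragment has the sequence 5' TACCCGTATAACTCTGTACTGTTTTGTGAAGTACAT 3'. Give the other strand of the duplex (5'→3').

5'-ATGTACTTCACAAAACAGTACAGAGTTATACGGGTA-3'

The complement of TACCCGTATAACTCTGTACTGTTTTGTGAAGTACAT is ATGGGCATATTGAGACATGACAAAACACTTCATGTA (A↔T, G↔C). DNA strands are antiparallel, so the complementary strand runs 3'→5'; reversing gives the 5'→3' form.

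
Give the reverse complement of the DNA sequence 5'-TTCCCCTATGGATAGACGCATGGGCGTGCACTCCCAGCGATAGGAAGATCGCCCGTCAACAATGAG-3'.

Reading the sequence 3'→5' and pairing each base (A↔T, G↔C) gives the reverse complement directly.

5′-CTCATTGTTGACGGGCGATCTTCCTATCGCTGGGAGTGCACGCCCATGCGTCTATCCATAGGGGAA-3′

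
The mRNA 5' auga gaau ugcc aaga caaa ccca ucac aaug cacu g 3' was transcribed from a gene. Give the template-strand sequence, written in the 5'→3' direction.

Replace U with T to get the coding DNA strand: ATGAGAATTGCCAAGACAAACCCATCACAATGCACTG. The template strand is its reverse complement (complement TACTCTTAACGGTTCTGTTTGGGTAGTGTTACGTGAC, then reverse).

5'-CAGTGCATTGTGATGGGTTTGTCTTGGCAATTCTCAT-3'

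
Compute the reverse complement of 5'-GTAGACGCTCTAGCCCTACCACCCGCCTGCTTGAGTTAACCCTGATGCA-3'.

5′-TGCATCAGGGTTAACTCAAGCAGGCGGGTGGTAGGGCTAGAGCGTCTAC-3′

Complement each base (A↔T, G↔C): CATCTGCGAGATCGGGATGGTGGGCGGACGAACTCAATTGGGACTACGT. Then reverse.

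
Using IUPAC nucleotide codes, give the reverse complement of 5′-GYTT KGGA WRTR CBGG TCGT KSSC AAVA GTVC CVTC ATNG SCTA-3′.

Standard pairs A↔T, G↔C; ambiguity codes pair R↔Y, K↔M, W↔W, S↔S, B↔V, N↔N. Complement (CRAAMCCTWYAYGVCCAGCAMSSGTTBTCABGGBAGTANCSGAT), then reverse for 5'→3'.

5'-TAGSCNATGABGGBACTBTTGSSMACGACCVGYAYWTCCMAARC-3'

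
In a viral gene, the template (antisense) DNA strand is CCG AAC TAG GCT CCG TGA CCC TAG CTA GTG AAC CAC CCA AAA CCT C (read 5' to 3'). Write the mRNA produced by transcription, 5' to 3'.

RNA polymerase reads the template 3'→5' and synthesizes mRNA 5'→3' by base-pairing (A→U, T→A, G↔C). The complement of the template is GGCTTGATCCGAGGCACTGGGATCGATCACTTGGTGGGTTTTGGAG; antiparallel, so 5'→3' the coding strand is GAGGTTTTGGGTGGTTCACTAGCTAGGGTCACGGAGCCTAGTTCGG. Replace T with U for the mRNA.

5'-GAGGUUUUGGGUGGUUCACUAGCUAGGGUCACGGAGCCUAGUUCGG-3'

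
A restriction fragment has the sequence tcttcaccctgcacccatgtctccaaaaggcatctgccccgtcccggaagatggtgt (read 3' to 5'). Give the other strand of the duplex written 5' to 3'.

5'-AGAAGTGGGACGTGGGTACAGAGGTTTTCCGTAGACGGGGCAGGGCCTTCTACCACA-3'

The strand is given 3'→5', so its complement runs 5'→3' in the same left-to-right order: pair each base A↔T, G↔C.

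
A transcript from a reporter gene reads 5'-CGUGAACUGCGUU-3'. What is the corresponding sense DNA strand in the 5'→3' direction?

5'-CGTGAACTGCGTT-3'

The coding DNA strand has the same 5'→3' sequence as the mRNA with U replaced by T.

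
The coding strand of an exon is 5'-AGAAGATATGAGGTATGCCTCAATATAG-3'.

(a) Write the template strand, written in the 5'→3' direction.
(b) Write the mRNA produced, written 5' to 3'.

(a) 5'-CTATATTGAGGCATACCTCATATCTTCT-3'
(b) 5'-AGAAGAUAUGAGGUAUGCCUCAAUAUAG-3'

(a) The template strand is the reverse complement of the coding strand: complement TCTTCTATACTCCATACGGAGTTATATC, then reverse.
(b) mRNA matches the coding strand with T→U.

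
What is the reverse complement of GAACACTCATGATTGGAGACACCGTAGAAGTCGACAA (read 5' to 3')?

Complement each base (A↔T, G↔C): CTTGTGAGTACTAACCTCTGTGGCATCTTCAGCTGTT. Then reverse.

5'-TTGTCGACTTCTACGGTGTCTCCAATCATGAGTGTTC-3'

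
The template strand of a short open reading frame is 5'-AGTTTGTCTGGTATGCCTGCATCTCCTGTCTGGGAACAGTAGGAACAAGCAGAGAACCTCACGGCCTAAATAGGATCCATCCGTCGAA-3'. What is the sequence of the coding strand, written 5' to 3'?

5′-TTCGACGGATGGATCCTATTTAGGCCGTGAGGTTCTCTGCTTGTTCCTACTGTTCCCAGACAGGAGATGCAGGCATACCAGACAAACT-3′

The coding strand is complementary and antiparallel to the template: take the complement (A↔T, G↔C) and reverse.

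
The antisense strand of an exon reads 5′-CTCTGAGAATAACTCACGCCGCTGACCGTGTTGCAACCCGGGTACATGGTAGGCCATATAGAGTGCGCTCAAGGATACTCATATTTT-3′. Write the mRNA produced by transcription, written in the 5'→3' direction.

5'-AAAAUAUGAGUAUCCUUGAGCGCACUCUAUAUGGCCUACCAUGUACCCGGGUUGCAACACGGUCAGCGGCGUGAGUUAUUCUCAGAG-3'

The mRNA has the sequence of the coding strand (reverse complement of the template) with T→U. Reverse complement of CTCTGAGAATAACTCACGCCGCTGACCGTGTTGCAACCCGGGTACATGGTAGGCCATATAGAGTGCGCTCAAGGATACTCATATTTT is AAAATATGAGTATCCTTGAGCGCACTCTATATGGCCTACCATGTACCCGGGTTGCAACACGGTCAGCGGCGTGAGTTATTCTCAGAG; then T→U.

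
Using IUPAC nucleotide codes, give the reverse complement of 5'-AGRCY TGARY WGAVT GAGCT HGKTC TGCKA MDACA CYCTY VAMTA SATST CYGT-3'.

5'-ACRGASATSTAKTBRAGRGTGTHKTMGCAGAMCDAGCTCABTCWRYTCARGYCT-3'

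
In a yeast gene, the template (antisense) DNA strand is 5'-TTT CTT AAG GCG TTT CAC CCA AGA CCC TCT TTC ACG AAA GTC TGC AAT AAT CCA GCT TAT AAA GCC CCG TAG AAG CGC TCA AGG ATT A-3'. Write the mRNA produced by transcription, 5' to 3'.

The mRNA has the sequence of the coding strand (reverse complement of the template) with T→U. Reverse complement of TTTCTTAAGGCGTTTCACCCAAGACCCTCTTTCACGAAAGTCTGCAATAATCCAGCTTATAAAGCCCCGTAGAAGCGCTCAAGGATTA is TAATCCTTGAGCGCTTCTACGGGGCTTTATAAGCTGGATTATTGCAGACTTTCGTGAAAGAGGGTCTTGGGTGAAACGCCTTAAGAAA; then T→U.

5'-UAAUCCUUGAGCGCUUCUACGGGGCUUUAUAAGCUGGAUUAUUGCAGACUUUCGUGAAAGAGGGUCUUGGGUGAAACGCCUUAAGAAA-3'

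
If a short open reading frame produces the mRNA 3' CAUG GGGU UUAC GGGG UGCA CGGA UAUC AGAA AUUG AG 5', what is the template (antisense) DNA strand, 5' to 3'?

5′-GTACCCCAAATGCCCCACGTGCCTATAGTCTTTAACTC-3′

Written 5'→3' the mRNA is GAGUUAAAGACUAUAGGCACGUGGGGCAUUUGGGGUAC, so the coding DNA strand is GAGTTAAAGACTATAGGCACGTGGGGCATTTGGGGTAC. The template is its reverse complement.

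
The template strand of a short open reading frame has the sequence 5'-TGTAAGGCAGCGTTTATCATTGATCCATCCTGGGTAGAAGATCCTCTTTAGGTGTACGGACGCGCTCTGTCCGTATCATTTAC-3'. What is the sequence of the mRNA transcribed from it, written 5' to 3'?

The mRNA has the sequence of the coding strand (reverse complement of the template) with T→U. Reverse complement of TGTAAGGCAGCGTTTATCATTGATCCATCCTGGGTAGAAGATCCTCTTTAGGTGTACGGACGCGCTCTGTCCGTATCATTTAC is GTAAATGATACGGACAGAGCGCGTCCGTACACCTAAAGAGGATCTTCTACCCAGGATGGATCAATGATAAACGCTGCCTTACA; then T→U.

5'-GUAAAUGAUACGGACAGAGCGCGUCCGUACACCUAAAGAGGAUCUUCUACCCAGGAUGGAUCAAUGAUAAACGCUGCCUUACA-3'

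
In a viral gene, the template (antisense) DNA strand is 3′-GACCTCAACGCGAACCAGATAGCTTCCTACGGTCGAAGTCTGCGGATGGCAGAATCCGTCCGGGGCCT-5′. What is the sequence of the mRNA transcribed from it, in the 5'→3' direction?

Reading the template 3'→5' as shown, RNA polymerase pairs each base (A→U, T→A, G↔C) to build mRNA 5'→3' directly.

5′-CUGGAGUUGCGCUUGGUCUAUCGAAGGAUGCCAGCUUCAGACGCCUACCGUCUUAGGCAGGCCCCGGA-3′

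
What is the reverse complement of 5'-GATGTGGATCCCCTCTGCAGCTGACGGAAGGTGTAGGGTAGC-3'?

Complement each base (A↔T, G↔C): CTACACCTAGGGGAGACGTCGACTGCCTTCCACATCCCATCG. Then reverse.

5'-GCTACCCTACACCTTCCGTCAGCTGCAGAGGGGATCCACATC-3'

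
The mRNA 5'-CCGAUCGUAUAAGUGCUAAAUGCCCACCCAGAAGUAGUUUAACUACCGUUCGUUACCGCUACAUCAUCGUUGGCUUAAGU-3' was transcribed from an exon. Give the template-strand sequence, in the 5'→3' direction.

5'-ACTTAAGCCAACGATGATGTAGCGGTAACGAACGGTAGTTAAACTACTTCTGGGTGGGCATTTAGCACTTATACGATCGG-3'

Replace U with T to get the coding DNA strand: CCGATCGTATAAGTGCTAAATGCCCACCCAGAAGTAGTTTAACTACCGTTCGTTACCGCTACATCATCGTTGGCTTAAGT. The template strand is its reverse complement (complement GGCTAGCATATTCACGATTTACGGGTGGGTCTTCATCAAATTGATGGCAAGCAATGGCGATGTAGTAGCAACCGAATTCA, then reverse).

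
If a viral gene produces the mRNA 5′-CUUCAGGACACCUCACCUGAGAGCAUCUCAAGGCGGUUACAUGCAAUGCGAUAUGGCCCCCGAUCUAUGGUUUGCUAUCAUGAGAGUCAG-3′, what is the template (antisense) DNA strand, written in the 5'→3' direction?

Replace U with T to get the coding DNA strand: CTTCAGGACACCTCACCTGAGAGCATCTCAAGGCGGTTACATGCAATGCGATATGGCCCCCGATCTATGGTTTGCTATCATGAGAGTCAG. The template strand is its reverse complement (complement GAAGTCCTGTGGAGTGGACTCTCGTAGAGTTCCGCCAATGTACGTTACGCTATACCGGGGGCTAGATACCAAACGATAGTACTCTCAGTC, then reverse).

5'-CTGACTCTCATGATAGCAAACCATAGATCGGGGGCCATATCGCATTGCATGTAACCGCCTTGAGATGCTCTCAGGTGAGGTGTCCTGAAG-3'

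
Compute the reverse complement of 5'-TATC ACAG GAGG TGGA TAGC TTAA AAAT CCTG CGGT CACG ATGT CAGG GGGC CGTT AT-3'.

5'-ATAACGGCCCCCTGACATCGTGACCGCAGGATTTTTAAGCTATCCACCTCCTGTGATA-3'

Reading the sequence 3'→5' and pairing each base (A↔T, G↔C) gives the reverse complement directly.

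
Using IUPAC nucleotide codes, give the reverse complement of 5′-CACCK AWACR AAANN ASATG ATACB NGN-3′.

5′-NCNVGTATCATSTNNTTTYGTWTMGGTG-3′

Standard pairs A↔T, G↔C; ambiguity codes pair R↔Y, K↔M, W↔W, S↔S, B↔V, N↔N. Complement (GTGGMTWTGYTTTNNTSTACTATGVNCN), then reverse for 5'→3'.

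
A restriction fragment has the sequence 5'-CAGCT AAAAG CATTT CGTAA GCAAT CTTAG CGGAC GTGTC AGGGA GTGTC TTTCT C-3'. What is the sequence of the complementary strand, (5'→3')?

Pairing A↔T and G↔C gives GTCGATTTTCGTAAAGCATTCGTTAGAATCGCCTGCACAGTCCCTCACAGAAAGAG, running 3'→5'. Reverse for the 5'→3' convention.

5'-GAGAAAGACACTCCCTGACACGTCCGCTAAGATTGCTTACGAAATGCTTTTAGCTG-3'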